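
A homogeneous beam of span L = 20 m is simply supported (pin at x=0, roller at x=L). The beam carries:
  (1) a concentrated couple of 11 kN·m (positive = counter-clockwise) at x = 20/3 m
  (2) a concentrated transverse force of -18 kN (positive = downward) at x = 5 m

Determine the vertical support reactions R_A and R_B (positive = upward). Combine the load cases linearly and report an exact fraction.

R_A = -259/20 kN, R_B = -101/20 kN

Load 1 — applied couple M₀=11 kN·m at a=20/3 m (b=L-a=40/3):
  R_A = M₀/L = 11/20 kN
  R_B = -M₀/L = -11/20 kN
Load 2 — point force P=-18 kN at a=5 m (b=L-a=15):
  R_A = Pb/L = (-18)·15/20 = -27/2 kN
  R_B = Pa/L = (-18)·5/20 = -9/2 kN
Superposition: R_A = -259/20 kN, R_B = -101/20 kN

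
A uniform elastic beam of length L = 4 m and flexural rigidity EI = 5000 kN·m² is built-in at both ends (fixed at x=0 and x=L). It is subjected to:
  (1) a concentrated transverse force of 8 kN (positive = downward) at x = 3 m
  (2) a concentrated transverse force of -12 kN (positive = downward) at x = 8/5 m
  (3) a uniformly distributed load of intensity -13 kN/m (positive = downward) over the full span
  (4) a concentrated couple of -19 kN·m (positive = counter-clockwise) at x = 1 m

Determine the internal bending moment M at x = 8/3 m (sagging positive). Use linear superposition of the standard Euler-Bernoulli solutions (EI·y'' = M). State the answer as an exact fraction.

M(8/3) = -68057/18000 kN·m

Load 1 — point force P=8 kN at a=3 m (b=L-a=1):
  M_1 = Pb²(3a+b)x/L³ - Pab²/L²  [x≤a] = 8·1²·(3·3+1)·(8/3)/4³ - 8·3·1²/4² = 11/6 kN·m
Load 2 — point force P=-12 kN at a=8/5 m (b=L-a=12/5):
  M_2 = Pa²(a+3b)(L-x)/L³ - Pa²b/L²  [x>a] = (-12)·(8/5)²·((8/5)+3·(12/5))·(4-(8/3))/4³ - (-12)·(8/5)²·(12/5)/4² = -128/125 kN·m
Load 3 — uniform load w=-13 kN/m over full span:
  M_3 = wLx/2 - wL²/12 - wx²/2 = (-13)·4·(8/3)/2 - (-13)·4²/12 - (-13)·(8/3)²/2 = -52/9 kN·m
Load 4 — applied couple M₀=-19 kN·m at a=1 m (b=L-a=3):
  M_4 = R_Ax - M_A - M₀  [x>a] with R_A=-171/32, M_A=57/16 = (-171/32)·(8/3) - (57/16) - (-19) = 19/16 kN·m
Superposition: M = Σ M_i = -68057/18000 kN·m ≈ -3.780944 kN·m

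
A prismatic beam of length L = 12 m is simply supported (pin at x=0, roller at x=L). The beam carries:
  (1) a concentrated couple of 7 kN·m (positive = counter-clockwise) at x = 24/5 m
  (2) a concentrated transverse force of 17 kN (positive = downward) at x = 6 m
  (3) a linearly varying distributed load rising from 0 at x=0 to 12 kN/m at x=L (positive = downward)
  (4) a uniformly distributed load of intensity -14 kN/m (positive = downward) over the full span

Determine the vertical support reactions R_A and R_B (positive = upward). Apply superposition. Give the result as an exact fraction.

R_A = -611/12 kN, R_B = -337/12 kN

Load 1 — applied couple M₀=7 kN·m at a=24/5 m (b=L-a=36/5):
  R_A = M₀/L = 7/12 kN
  R_B = -M₀/L = -7/12 kN
Load 2 — point force P=17 kN at a=6 m (b=L-a=6):
  R_A = Pb/L = 17·6/12 = 17/2 kN
  R_B = Pa/L = 17·6/12 = 17/2 kN
Load 3 — triangular load w₀=12 kN/m (0→w₀ over full span):
  R_A = w₀L/6 = 12·12/6 = 24 kN
  R_B = w₀L/3 = 12·12/3 = 48 kN
Load 4 — uniform load w=-14 kN/m over full span:
  R_A = wL/2 = (-14)·12/2 = -84 kN
  R_B = wL/2 = (-14)·12/2 = -84 kN
Superposition: R_A = -611/12 kN, R_B = -337/12 kN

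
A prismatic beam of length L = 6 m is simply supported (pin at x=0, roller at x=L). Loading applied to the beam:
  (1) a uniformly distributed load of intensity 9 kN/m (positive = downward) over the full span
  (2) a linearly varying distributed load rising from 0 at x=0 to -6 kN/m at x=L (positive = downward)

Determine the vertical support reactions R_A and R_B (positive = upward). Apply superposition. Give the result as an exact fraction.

R_A = 21 kN, R_B = 15 kN

Load 1 — uniform load w=9 kN/m over full span:
  R_A = wL/2 = 9·6/2 = 27 kN
  R_B = wL/2 = 9·6/2 = 27 kN
Load 2 — triangular load w₀=-6 kN/m (0→w₀ over full span):
  R_A = w₀L/6 = (-6)·6/6 = -6 kN
  R_B = w₀L/3 = (-6)·6/3 = -12 kN
Superposition: R_A = 21 kN, R_B = 15 kN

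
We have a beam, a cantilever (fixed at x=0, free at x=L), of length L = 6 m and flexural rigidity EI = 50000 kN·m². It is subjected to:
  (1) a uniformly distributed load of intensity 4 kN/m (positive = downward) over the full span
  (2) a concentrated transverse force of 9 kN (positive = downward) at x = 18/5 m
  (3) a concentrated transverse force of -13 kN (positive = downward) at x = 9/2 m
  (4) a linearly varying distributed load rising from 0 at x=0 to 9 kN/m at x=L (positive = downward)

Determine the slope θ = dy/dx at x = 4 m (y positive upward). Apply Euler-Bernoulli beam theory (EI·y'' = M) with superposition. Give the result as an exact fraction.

Load 1 — uniform load w=4 kN/m over full span:
  θ_1 = -wx(x²-3Lx+3L²)/(6EI) = -4·4·(4²-3·6·4+3·6²)/(6·50000) = -26/9375 rad
Load 2 — point force P=9 kN at a=18/5 m (b=L-a=12/5):
  θ_2 = -Pa²/(2EI)  [x>a] = -9·(18/5)²/(2·50000) = -729/625000 rad
Load 3 — point force P=-13 kN at a=9/2 m (b=L-a=3/2):
  θ_3 = -Px(2a-x)/(2EI)  [x≤a] = -(-13)·4·(2·(9/2)-4)/(2·50000) = 13/5000 rad
Load 4 — triangular load w₀=9 kN/m (0→w₀ over full span):
  θ_4 = (w₀Lx²/4-w₀L²x/3-w₀x⁴/(24L))/EI = (9·6·4²/4-9·6²·4/3-9·4⁴/(24·6))/50000 = -29/6250 rad
Superposition: θ = Σ θ_i = -2803/468750 rad ≈ -0.005980 rad

θ(4) = -2803/468750 rad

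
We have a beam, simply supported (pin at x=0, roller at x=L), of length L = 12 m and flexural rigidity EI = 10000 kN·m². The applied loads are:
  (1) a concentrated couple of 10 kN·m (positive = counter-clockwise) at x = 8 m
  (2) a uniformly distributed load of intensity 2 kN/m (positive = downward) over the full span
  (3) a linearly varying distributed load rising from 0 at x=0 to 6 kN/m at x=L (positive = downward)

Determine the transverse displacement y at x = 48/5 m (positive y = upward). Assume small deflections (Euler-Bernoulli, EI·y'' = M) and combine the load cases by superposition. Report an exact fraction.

Load 1 — applied couple M₀=10 kN·m at a=8 m (b=L-a=4):
  y_1 = (M₀x³/(6L)-M₀(x-a)²/2+C₁x)/EI  [x>a] with C₁=M₀(3b²-L²)/(6L)=-40/3 = (10·(48/5)³/(6·12)-10·((48/5)-8)²/2+(-40/3)·(48/5))/10000 = -28/15625 m
Load 2 — uniform load w=2 kN/m over full span:
  y_2 = -wx(L³-2Lx²+x³)/(24EI) = -2·(48/5)·(12³-2·12·(48/5)²+(48/5)³)/(24·10000) = -12528/390625 m
Load 3 — triangular load w₀=6 kN/m (0→w₀ over full span):
  y_3 = -w₀x(7L⁴-10L²x²+3x⁴)/(360LEI) = -6·(48/5)·(7·12⁴-10·12²·(48/5)²+3·(48/5)⁴)/(360·12·10000) = -493776/9765625 m
Superposition: y = Σ y_i = -824476/9765625 m ≈ -0.084426 m

y(48/5) = -824476/9765625 m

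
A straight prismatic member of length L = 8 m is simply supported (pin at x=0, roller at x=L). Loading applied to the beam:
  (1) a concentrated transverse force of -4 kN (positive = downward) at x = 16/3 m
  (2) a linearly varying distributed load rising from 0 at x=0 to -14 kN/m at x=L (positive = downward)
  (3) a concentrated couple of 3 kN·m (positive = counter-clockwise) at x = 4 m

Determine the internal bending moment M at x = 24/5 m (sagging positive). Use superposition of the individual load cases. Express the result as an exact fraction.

M(24/5) = -8118/125 kN·m

Load 1 — point force P=-4 kN at a=16/3 m (b=L-a=8/3):
  M_1 = Pbx/L  [x≤a] = (-4)·(8/3)·(24/5)/8 = -32/5 kN·m
Load 2 — triangular load w₀=-14 kN/m (0→w₀ over full span):
  M_2 = w₀Lx/6 - w₀x³/(6L) = (-14)·8·(24/5)/6 - (-14)·(24/5)³/(6·8) = -7168/125 kN·m
Load 3 — applied couple M₀=3 kN·m at a=4 m (b=L-a=4):
  M_3 = M₀x/L - M₀  [x>a] = 3·(24/5)/8 - 3 = -6/5 kN·m
Superposition: M = Σ M_i = -8118/125 kN·m ≈ -64.944000 kN·m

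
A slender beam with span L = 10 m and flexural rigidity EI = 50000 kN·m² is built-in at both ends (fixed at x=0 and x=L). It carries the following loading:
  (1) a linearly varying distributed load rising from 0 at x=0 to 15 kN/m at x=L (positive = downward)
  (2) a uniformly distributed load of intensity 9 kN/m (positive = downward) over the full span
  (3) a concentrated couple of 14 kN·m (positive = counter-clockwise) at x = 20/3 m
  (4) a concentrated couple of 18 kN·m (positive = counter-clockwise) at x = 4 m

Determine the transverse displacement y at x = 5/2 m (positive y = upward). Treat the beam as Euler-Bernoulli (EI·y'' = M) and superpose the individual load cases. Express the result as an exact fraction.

Load 1 — triangular load w₀=15 kN/m (0→w₀ over full span):
  y_1 = -w₀x²(L-x)²(x+2L)/(120LEI) = -15·(5/2)²·(10-(5/2))²·((5/2)+2·10)/(120·10·50000) = -81/40960 m
Load 2 — uniform load w=9 kN/m over full span:
  y_2 = -wx²(L-x)²/(24EI) = -9·(5/2)²·(10-(5/2))²/(24·50000) = -27/10240 m
Load 3 — applied couple M₀=14 kN·m at a=20/3 m (b=L-a=10/3):
  y_3 = (R_Ax³/6 - M_Ax²/2)/EI  [x≤a] with R_A=28/15, M_A=14/3 = ((28/15)·(5/2)³/6 - (14/3)·(5/2)²/2)/50000 = -7/36000 m
Load 4 — applied couple M₀=18 kN·m at a=4 m (b=L-a=6):
  y_4 = (R_Ax³/6 - M_Ax²/2)/EI  [x≤a] with R_A=324/125, M_A=54/25 = ((324/125)·(5/2)³/6 - (54/25)·(5/2)²/2)/50000 = 0 m
Superposition: y = Σ y_i = -44317/9216000 m ≈ -0.004809 m

y(5/2) = -44317/9216000 m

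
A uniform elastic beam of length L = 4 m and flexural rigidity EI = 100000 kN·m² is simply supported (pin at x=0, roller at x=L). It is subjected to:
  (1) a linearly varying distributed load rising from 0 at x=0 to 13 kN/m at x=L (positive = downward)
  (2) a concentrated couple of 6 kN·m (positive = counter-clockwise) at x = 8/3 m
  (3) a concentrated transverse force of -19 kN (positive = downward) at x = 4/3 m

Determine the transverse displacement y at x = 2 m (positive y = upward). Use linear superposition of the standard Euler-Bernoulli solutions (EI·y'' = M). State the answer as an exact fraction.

Load 1 — triangular load w₀=13 kN/m (0→w₀ over full span):
  y_1 = -w₀x(7L⁴-10L²x²+3x⁴)/(360LEI) = -13·2·(7·4⁴-10·4²·2²+3·2⁴)/(360·4·100000) = -13/60000 m
Load 2 — applied couple M₀=6 kN·m at a=8/3 m (b=L-a=4/3):
  y_2 = (M₀x³/(6L)+C₁x)/EI  [x≤a] with C₁=M₀(3b²-L²)/(6L)=-8/3 = (6·2³/(6·4)+(-8/3)·2)/100000 = -1/30000 m
Load 3 — point force P=-19 kN at a=4/3 m (b=L-a=8/3):
  y_3 = -Pa(L-x)(2Lx-a²-x²)/(6LEI)  [x>a] = -(-19)·(4/3)·(4-2)·(2·4·2-(4/3)²-2²)/(6·4·100000) = 437/2025000 m
Superposition: y = Σ y_i = -277/8100000 m ≈ -0.000034 m

y(2) = -277/8100000 m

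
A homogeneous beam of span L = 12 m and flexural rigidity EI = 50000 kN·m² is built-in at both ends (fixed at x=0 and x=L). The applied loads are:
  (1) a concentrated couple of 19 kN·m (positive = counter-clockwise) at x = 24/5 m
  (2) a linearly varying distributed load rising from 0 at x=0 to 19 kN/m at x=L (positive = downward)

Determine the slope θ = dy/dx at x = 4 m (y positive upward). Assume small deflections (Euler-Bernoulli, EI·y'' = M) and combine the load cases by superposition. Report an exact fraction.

Load 1 — applied couple M₀=19 kN·m at a=24/5 m (b=L-a=36/5):
  θ_1 = (R_Ax²/2 - M_Ax)/EI  [x≤a] with R_A=57/25, M_A=57/25 = ((57/25)·4²/2 - (57/25)·4)/50000 = 57/312500 rad
Load 2 — triangular load w₀=19 kN/m (0→w₀ over full span):
  θ_2 = -w₀(2x(L-x)(L-2x)(x+2L)+x²(L-x)²)/(120LEI) = -19·(2·4·(12-4)·(12-2·4)·(4+2·12)+4²·(12-4)²)/(120·12·50000) = -304/140625 rad
Superposition: θ = Σ θ_i = -5567/2812500 rad ≈ -0.001979 rad

θ(4) = -5567/2812500 rad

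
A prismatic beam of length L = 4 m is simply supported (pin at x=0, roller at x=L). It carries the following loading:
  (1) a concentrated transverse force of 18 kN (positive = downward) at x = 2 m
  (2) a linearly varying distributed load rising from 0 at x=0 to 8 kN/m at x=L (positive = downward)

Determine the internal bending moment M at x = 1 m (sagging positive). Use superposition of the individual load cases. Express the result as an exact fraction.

M(1) = 14 kN·m

Load 1 — point force P=18 kN at a=2 m (b=L-a=2):
  M_1 = Pbx/L  [x≤a] = 18·2·1/4 = 9 kN·m
Load 2 — triangular load w₀=8 kN/m (0→w₀ over full span):
  M_2 = w₀Lx/6 - w₀x³/(6L) = 8·4·1/6 - 8·1³/(6·4) = 5 kN·m
Superposition: M = Σ M_i = 14 kN·m ≈ 14.000000 kN·m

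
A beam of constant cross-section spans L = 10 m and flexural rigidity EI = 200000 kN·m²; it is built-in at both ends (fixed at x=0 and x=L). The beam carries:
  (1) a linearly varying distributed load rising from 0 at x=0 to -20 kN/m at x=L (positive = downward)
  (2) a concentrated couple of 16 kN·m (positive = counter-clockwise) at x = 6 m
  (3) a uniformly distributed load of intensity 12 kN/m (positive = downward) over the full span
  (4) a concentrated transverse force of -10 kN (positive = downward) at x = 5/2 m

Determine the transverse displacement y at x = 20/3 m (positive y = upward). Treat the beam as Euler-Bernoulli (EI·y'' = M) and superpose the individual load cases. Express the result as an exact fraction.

y(20/3) = -85111/1166400000 m

Load 1 — triangular load w₀=-20 kN/m (0→w₀ over full span):
  y_1 = -w₀x²(L-x)²(x+2L)/(120LEI) = -(-20)·(20/3)²·(10-(20/3))²·((20/3)+2·10)/(120·10·200000) = 4/3645 m
Load 2 — applied couple M₀=16 kN·m at a=6 m (b=L-a=4):
  y_2 = (R_Ax³/6 - M_Ax²/2 - M₀(x-a)²/2)/EI  [x>a] with R_A=288/125, M_A=128/25 = ((288/125)·(20/3)³/6 - (128/25)·(20/3)²/2 - 16·((20/3)-6)²/2)/200000 = -1/56250 m
Load 3 — uniform load w=12 kN/m over full span:
  y_3 = -wx²(L-x)²/(24EI) = -12·(20/3)²·(10-(20/3))²/(24·200000) = -1/810 m
Load 4 — point force P=-10 kN at a=5/2 m (b=L-a=15/2):
  y_4 = -Pa²(L-x)²(3bL-(3b+a)(L-x))/(6L³EI)  [x>a] = -(-10)·(5/2)²·(10-(20/3))²·(3·(15/2)·10-(3·(15/2)+(5/2))·(10-(20/3)))/(6·10³·200000) = 17/207360 m
Superposition: y = Σ y_i = -85111/1166400000 m ≈ -0.000073 m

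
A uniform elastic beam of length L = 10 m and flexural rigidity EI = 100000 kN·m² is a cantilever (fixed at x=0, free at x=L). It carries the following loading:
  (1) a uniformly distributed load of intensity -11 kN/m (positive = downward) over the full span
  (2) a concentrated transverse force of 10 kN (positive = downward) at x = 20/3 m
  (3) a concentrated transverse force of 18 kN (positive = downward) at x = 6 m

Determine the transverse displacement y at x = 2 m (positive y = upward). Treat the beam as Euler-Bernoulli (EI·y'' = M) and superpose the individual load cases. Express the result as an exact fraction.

y(2) = 973/150000 m

Load 1 — uniform load w=-11 kN/m over full span:
  y_1 = -wx²(x²-4Lx+6L²)/(24EI) = -(-11)·2²·(2²-4·10·2+6·10²)/(24·100000) = 1441/150000 m
Load 2 — point force P=10 kN at a=20/3 m (b=L-a=10/3):
  y_2 = -Px²(3a-x)/(6EI)  [x≤a] = -10·2²·(3·(20/3)-2)/(6·100000) = -3/2500 m
Load 3 — point force P=18 kN at a=6 m (b=L-a=4):
  y_3 = -Px²(3a-x)/(6EI)  [x≤a] = -18·2²·(3·6-2)/(6·100000) = -6/3125 m
Superposition: y = Σ y_i = 973/150000 m ≈ 0.006487 m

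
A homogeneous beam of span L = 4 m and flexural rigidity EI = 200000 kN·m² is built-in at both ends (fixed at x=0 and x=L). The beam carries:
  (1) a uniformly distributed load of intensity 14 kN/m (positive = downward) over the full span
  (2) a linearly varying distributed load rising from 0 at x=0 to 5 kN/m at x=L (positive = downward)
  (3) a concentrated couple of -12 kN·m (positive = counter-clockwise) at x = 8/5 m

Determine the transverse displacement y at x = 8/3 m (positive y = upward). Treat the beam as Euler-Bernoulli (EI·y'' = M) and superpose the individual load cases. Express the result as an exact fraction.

Load 1 — uniform load w=14 kN/m over full span:
  y_1 = -wx²(L-x)²/(24EI) = -14·(8/3)²·(4-(8/3))²/(24·200000) = -28/759375 m
Load 2 — triangular load w₀=5 kN/m (0→w₀ over full span):
  y_2 = -w₀x²(L-x)²(x+2L)/(120LEI) = -5·(8/3)²·(4-(8/3))²·((8/3)+2·4)/(120·4·200000) = -16/2278125 m
Load 3 — applied couple M₀=-12 kN·m at a=8/5 m (b=L-a=12/5):
  y_3 = (R_Ax³/6 - M_Ax²/2 - M₀(x-a)²/2)/EI  [x>a] with R_A=-108/25, M_A=-36/25 = ((-108/25)·(8/3)³/6 - (-36/25)·(8/3)²/2 - (-12)·((8/3)-(8/5))²/2)/200000 = -2/234375 m
Superposition: y = Σ y_i = -2986/56953125 m ≈ -0.000052 m

y(8/3) = -2986/56953125 m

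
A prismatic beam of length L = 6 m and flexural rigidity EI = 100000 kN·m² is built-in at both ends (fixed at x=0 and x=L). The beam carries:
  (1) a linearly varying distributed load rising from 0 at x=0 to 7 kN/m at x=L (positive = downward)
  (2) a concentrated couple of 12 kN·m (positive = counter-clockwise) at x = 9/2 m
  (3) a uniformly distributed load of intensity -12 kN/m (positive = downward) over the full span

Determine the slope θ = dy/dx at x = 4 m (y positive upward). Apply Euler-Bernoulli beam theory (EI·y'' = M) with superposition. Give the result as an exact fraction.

Load 1 — triangular load w₀=7 kN/m (0→w₀ over full span):
  θ_1 = -w₀(2x(L-x)(L-2x)(x+2L)+x²(L-x)²)/(120LEI) = -7·(2·4·(6-4)·(6-2·4)·(4+2·6)+4²·(6-4)²)/(120·6·100000) = 49/1125000 rad
Load 2 — applied couple M₀=12 kN·m at a=9/2 m (b=L-a=3/2):
  θ_2 = (R_Ax²/2 - M_Ax)/EI  [x≤a] with R_A=9/4, M_A=15/4 = ((9/4)·4²/2 - (15/4)·4)/100000 = 3/100000 rad
Load 3 — uniform load w=-12 kN/m over full span:
  θ_3 = -wx(L-x)(L-2x)/(12EI) = -(-12)·4·(6-4)·(6-2·4)/(12·100000) = -1/6250 rad
Superposition: θ = Σ θ_i = -389/4500000 rad ≈ -0.000086 rad

θ(4) = -389/4500000 rad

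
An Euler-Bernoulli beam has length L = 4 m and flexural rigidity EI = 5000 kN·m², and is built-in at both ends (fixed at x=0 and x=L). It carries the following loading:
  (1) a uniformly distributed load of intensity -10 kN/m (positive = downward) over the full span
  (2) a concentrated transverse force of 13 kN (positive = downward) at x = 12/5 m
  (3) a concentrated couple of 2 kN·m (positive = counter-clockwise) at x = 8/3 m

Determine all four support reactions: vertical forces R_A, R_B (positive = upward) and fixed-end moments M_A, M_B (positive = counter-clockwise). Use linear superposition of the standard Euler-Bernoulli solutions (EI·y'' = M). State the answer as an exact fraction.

Load 1 — uniform load w=-10 kN/m over full span:
  R_A = wL/2 = (-10)·4/2 = -20 kN
  M_A = wL²/12 = (-10)·4²/12 = -40/3 kN·m
  R_B = wL/2 = (-10)·4/2 = -20 kN
  M_B = -wL²/12 = -(-10)·4²/12 = 40/3 kN·m
Load 2 — point force P=13 kN at a=12/5 m (b=L-a=8/5):
  R_A = Pb²(3a+b)/L³ = 13·(8/5)²·(3·(12/5)+(8/5))/4³ = 572/125 kN
  M_A = Pab²/L² = 13·(12/5)·(8/5)²/4² = 624/125 kN·m
  R_B = Pa²(a+3b)/L³ = 13·(12/5)²·((12/5)+3·(8/5))/4³ = 1053/125 kN
  M_B = -Pa²b/L² = -13·(12/5)²·(8/5)/4² = -936/125 kN·m
Load 3 — applied couple M₀=2 kN·m at a=8/3 m (b=L-a=4/3):
  R_A = 6M₀ab/L³ = 6·2·(8/3)·(4/3)/4³ = 2/3 kN
  M_A = M₀b(2a-b)/L² = 2·(4/3)·(2·(8/3)-(4/3))/4² = 2/3 kN·m
  R_B = -6M₀ab/L³ = -6·2·(8/3)·(4/3)/4³ = -2/3 kN
  M_B = M₀a(2b-a)/L² = 2·(8/3)·(2·(4/3)-(8/3))/4² = 0 kN·m
Superposition: R_A = -5534/375 kN, M_A = -2878/375 kN·m, R_B = -4591/375 kN, M_B = 2192/375 kN·m

R_A = -5534/375 kN, M_A = -2878/375 kN·m, R_B = -4591/375 kN, M_B = 2192/375 kN·m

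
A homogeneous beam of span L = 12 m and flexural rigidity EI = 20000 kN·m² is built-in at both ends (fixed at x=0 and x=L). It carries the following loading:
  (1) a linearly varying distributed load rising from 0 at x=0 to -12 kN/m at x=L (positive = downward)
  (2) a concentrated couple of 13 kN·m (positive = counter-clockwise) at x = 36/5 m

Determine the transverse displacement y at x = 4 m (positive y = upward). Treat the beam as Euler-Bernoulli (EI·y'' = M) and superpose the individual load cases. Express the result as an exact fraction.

y(4) = 521/46875 m

Load 1 — triangular load w₀=-12 kN/m (0→w₀ over full span):
  y_1 = -w₀x²(L-x)²(x+2L)/(120LEI) = -(-12)·4²·(12-4)²·(4+2·12)/(120·12·20000) = 112/9375 m
Load 2 — applied couple M₀=13 kN·m at a=36/5 m (b=L-a=24/5):
  y_2 = (R_Ax³/6 - M_Ax²/2)/EI  [x≤a] with R_A=39/25, M_A=104/25 = ((39/25)·4³/6 - (104/25)·4²/2)/20000 = -13/15625 m
Superposition: y = Σ y_i = 521/46875 m ≈ 0.011115 m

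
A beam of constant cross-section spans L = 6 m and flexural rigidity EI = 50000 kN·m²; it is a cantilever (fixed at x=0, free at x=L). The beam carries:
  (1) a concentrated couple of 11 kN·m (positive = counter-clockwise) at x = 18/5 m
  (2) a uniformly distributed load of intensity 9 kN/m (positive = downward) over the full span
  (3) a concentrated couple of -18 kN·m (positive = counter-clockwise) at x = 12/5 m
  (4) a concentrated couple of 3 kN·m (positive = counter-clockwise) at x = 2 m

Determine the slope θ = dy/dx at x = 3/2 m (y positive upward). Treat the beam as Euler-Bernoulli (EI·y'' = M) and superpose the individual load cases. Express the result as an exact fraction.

Load 1 — applied couple M₀=11 kN·m at a=18/5 m (b=L-a=12/5):
  θ_1 = M₀x/EI  [x≤a] = 11·(3/2)/50000 = 33/100000 rad
Load 2 — uniform load w=9 kN/m over full span:
  θ_2 = -wx(x²-3Lx+3L²)/(6EI) = -9·(3/2)·((3/2)²-3·6·(3/2)+3·6²)/(6·50000) = -2997/800000 rad
Load 3 — applied couple M₀=-18 kN·m at a=12/5 m (b=L-a=18/5):
  θ_3 = M₀x/EI  [x≤a] = (-18)·(3/2)/50000 = -27/50000 rad
Load 4 — applied couple M₀=3 kN·m at a=2 m (b=L-a=4):
  θ_4 = M₀x/EI  [x≤a] = 3·(3/2)/50000 = 9/100000 rad
Superposition: θ = Σ θ_i = -3093/800000 rad ≈ -0.003866 rad

θ(3/2) = -3093/800000 rad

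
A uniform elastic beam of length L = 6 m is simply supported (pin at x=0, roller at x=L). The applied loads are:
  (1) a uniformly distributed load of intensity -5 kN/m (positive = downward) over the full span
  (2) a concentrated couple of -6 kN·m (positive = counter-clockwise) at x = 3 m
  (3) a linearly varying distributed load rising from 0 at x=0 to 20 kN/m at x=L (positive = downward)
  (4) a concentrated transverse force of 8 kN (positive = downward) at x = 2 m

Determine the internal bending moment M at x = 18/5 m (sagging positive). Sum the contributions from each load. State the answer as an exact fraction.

Load 1 — uniform load w=-5 kN/m over full span:
  M_1 = wx(L-x)/2 = (-5)·(18/5)·(6-(18/5))/2 = -108/5 kN·m
Load 2 — applied couple M₀=-6 kN·m at a=3 m (b=L-a=3):
  M_2 = M₀x/L - M₀  [x>a] = (-6)·(18/5)/6 - (-6) = 12/5 kN·m
Load 3 — triangular load w₀=20 kN/m (0→w₀ over full span):
  M_3 = w₀Lx/6 - w₀x³/(6L) = 20·6·(18/5)/6 - 20·(18/5)³/(6·6) = 1152/25 kN·m
Load 4 — point force P=8 kN at a=2 m (b=L-a=4):
  M_4 = Pa(L-x)/L  [x>a] = 8·2·(6-(18/5))/6 = 32/5 kN·m
Superposition: M = Σ M_i = 832/25 kN·m ≈ 33.280000 kN·m

M(18/5) = 832/25 kN·m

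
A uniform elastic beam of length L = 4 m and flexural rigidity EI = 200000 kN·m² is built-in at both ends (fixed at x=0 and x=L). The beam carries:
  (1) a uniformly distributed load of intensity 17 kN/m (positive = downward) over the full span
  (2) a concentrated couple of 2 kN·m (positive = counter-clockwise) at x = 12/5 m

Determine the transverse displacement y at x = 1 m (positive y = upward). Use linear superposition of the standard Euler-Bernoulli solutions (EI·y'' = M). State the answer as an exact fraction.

Load 1 — uniform load w=17 kN/m over full span:
  y_1 = -wx²(L-x)²/(24EI) = -17·1²·(4-1)²/(24·200000) = -51/1600000 m
Load 2 — applied couple M₀=2 kN·m at a=12/5 m (b=L-a=8/5):
  y_2 = (R_Ax³/6 - M_Ax²/2)/EI  [x≤a] with R_A=18/25, M_A=16/25 = ((18/25)·1³/6 - (16/25)·1²/2)/200000 = -1/1000000 m
Superposition: y = Σ y_i = -263/8000000 m ≈ -0.000033 m

y(1) = -263/8000000 m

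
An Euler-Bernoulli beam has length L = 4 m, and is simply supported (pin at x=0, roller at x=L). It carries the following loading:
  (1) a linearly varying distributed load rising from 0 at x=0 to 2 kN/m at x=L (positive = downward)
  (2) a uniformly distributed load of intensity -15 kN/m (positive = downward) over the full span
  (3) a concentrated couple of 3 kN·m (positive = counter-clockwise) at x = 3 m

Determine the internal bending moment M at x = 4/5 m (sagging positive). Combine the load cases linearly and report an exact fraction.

M(4/5) = -2197/125 kN·m

Load 1 — triangular load w₀=2 kN/m (0→w₀ over full span):
  M_1 = w₀Lx/6 - w₀x³/(6L) = 2·4·(4/5)/6 - 2·(4/5)³/(6·4) = 128/125 kN·m
Load 2 — uniform load w=-15 kN/m over full span:
  M_2 = wx(L-x)/2 = (-15)·(4/5)·(4-(4/5))/2 = -96/5 kN·m
Load 3 — applied couple M₀=3 kN·m at a=3 m (b=L-a=1):
  M_3 = M₀x/L  [x≤a] = 3·(4/5)/4 = 3/5 kN·m
Superposition: M = Σ M_i = -2197/125 kN·m ≈ -17.576000 kN·m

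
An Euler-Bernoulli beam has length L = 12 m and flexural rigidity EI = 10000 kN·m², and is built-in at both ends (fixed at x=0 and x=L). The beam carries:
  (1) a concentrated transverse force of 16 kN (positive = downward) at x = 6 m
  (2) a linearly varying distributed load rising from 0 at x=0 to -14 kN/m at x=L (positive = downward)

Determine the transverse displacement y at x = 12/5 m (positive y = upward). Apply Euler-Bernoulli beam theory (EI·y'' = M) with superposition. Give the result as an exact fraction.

Load 1 — point force P=16 kN at a=6 m (b=L-a=6):
  y_1 = -Pb²x²(3aL-(3a+b)x)/(6L³EI)  [x≤a] = -16·6²·(12/5)²·(3·6·12-(3·6+6)·(12/5))/(6·12³·10000) = -396/78125 m
Load 2 — triangular load w₀=-14 kN/m (0→w₀ over full span):
  y_2 = -w₀x²(L-x)²(x+2L)/(120LEI) = -(-14)·(12/5)²·(12-(12/5))²·((12/5)+2·12)/(120·12·10000) = 133056/9765625 m
Superposition: y = Σ y_i = 83556/9765625 m ≈ 0.008556 m

y(12/5) = 83556/9765625 m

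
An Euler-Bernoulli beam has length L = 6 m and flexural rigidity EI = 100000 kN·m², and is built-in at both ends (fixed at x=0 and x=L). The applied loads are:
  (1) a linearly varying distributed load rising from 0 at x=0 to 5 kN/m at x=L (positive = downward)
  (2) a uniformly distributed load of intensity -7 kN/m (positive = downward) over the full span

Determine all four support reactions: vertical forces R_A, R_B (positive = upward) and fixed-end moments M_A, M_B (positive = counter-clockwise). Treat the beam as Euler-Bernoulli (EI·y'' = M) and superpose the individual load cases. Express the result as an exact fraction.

R_A = -33/2 kN, M_A = -15 kN·m, R_B = -21/2 kN, M_B = 12 kN·m

Load 1 — triangular load w₀=5 kN/m (0→w₀ over full span):
  R_A = 3w₀L/20 = 3·5·6/20 = 9/2 kN
  M_A = w₀L²/30 = 5·6²/30 = 6 kN·m
  R_B = 7w₀L/20 = 7·5·6/20 = 21/2 kN
  M_B = -w₀L²/20 = -5·6²/20 = -9 kN·m
Load 2 — uniform load w=-7 kN/m over full span:
  R_A = wL/2 = (-7)·6/2 = -21 kN
  M_A = wL²/12 = (-7)·6²/12 = -21 kN·m
  R_B = wL/2 = (-7)·6/2 = -21 kN
  M_B = -wL²/12 = -(-7)·6²/12 = 21 kN·m
Superposition: R_A = -33/2 kN, M_A = -15 kN·m, R_B = -21/2 kN, M_B = 12 kN·m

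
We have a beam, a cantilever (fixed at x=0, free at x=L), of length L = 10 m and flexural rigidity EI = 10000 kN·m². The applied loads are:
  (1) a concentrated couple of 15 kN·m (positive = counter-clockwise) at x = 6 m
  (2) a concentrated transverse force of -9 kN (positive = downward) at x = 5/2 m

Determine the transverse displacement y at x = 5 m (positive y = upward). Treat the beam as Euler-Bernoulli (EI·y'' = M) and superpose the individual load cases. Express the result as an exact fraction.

y(5) = 39/1280 m

Load 1 — applied couple M₀=15 kN·m at a=6 m (b=L-a=4):
  y_1 = M₀x²/(2EI)  [x≤a] = 15·5²/(2·10000) = 3/160 m
Load 2 — point force P=-9 kN at a=5/2 m (b=L-a=15/2):
  y_2 = -Pa²(3x-a)/(6EI)  [x>a] = -(-9)·(5/2)²·(3·5-(5/2))/(6·10000) = 3/256 m
Superposition: y = Σ y_i = 39/1280 m ≈ 0.030469 m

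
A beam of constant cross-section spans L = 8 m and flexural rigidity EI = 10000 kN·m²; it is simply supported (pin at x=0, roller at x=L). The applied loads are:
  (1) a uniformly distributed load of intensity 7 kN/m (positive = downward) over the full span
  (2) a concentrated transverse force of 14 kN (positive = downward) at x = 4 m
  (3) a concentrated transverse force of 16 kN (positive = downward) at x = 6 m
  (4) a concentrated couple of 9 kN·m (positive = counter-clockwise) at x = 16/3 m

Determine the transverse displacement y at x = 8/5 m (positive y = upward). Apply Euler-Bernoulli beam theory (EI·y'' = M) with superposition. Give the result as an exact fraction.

Load 1 — uniform load w=7 kN/m over full span:
  y_1 = -wx(L³-2Lx²+x³)/(24EI) = -7·(8/5)·(8³-2·8·(8/5)²+(8/5)³)/(24·10000) = -25984/1171875 m
Load 2 — point force P=14 kN at a=4 m (b=L-a=4):
  y_2 = -Pbx(L²-b²-x²)/(6LEI)  [x≤a] = -14·4·(8/5)·(8²-4²-(8/5)²)/(6·8·10000) = -1988/234375 m
Load 3 — point force P=16 kN at a=6 m (b=L-a=2):
  y_3 = -Pbx(L²-b²-x²)/(6LEI)  [x≤a] = -16·2·(8/5)·(8²-2²-(8/5)²)/(6·8·10000) = -1436/234375 m
Load 4 — applied couple M₀=9 kN·m at a=16/3 m (b=L-a=8/3):
  y_4 = (M₀x³/(6L)+C₁x)/EI  [x≤a] with C₁=M₀(3b²-L²)/(6L)=-8 = (9·(8/5)³/(6·8)+(-8)·(8/5))/10000 = -94/78125 m
Superposition: y = Σ y_i = -14838/390625 m ≈ -0.037985 m

y(8/5) = -14838/390625 m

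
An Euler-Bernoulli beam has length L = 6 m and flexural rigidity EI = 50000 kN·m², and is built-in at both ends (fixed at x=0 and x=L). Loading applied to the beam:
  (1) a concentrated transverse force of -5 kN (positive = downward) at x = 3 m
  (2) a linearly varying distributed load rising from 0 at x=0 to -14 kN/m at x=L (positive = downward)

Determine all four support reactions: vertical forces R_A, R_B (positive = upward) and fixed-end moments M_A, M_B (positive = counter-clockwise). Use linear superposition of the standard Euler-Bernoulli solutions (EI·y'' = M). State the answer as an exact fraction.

Load 1 — point force P=-5 kN at a=3 m (b=L-a=3):
  R_A = Pb²(3a+b)/L³ = (-5)·3²·(3·3+3)/6³ = -5/2 kN
  M_A = Pab²/L² = (-5)·3·3²/6² = -15/4 kN·m
  R_B = Pa²(a+3b)/L³ = (-5)·3²·(3+3·3)/6³ = -5/2 kN
  M_B = -Pa²b/L² = -(-5)·3²·3/6² = 15/4 kN·m
Load 2 — triangular load w₀=-14 kN/m (0→w₀ over full span):
  R_A = 3w₀L/20 = 3·(-14)·6/20 = -63/5 kN
  M_A = w₀L²/30 = (-14)·6²/30 = -84/5 kN·m
  R_B = 7w₀L/20 = 7·(-14)·6/20 = -147/5 kN
  M_B = -w₀L²/20 = -(-14)·6²/20 = 126/5 kN·m
Superposition: R_A = -151/10 kN, M_A = -411/20 kN·m, R_B = -319/10 kN, M_B = 579/20 kN·m

R_A = -151/10 kN, M_A = -411/20 kN·m, R_B = -319/10 kN, M_B = 579/20 kN·m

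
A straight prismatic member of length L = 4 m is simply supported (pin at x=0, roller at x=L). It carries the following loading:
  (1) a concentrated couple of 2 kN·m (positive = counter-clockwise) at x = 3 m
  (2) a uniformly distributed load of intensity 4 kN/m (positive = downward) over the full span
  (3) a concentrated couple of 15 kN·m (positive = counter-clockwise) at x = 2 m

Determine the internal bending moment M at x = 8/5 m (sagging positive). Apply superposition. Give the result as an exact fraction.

M(8/5) = 362/25 kN·m

Load 1 — applied couple M₀=2 kN·m at a=3 m (b=L-a=1):
  M_1 = M₀x/L  [x≤a] = 2·(8/5)/4 = 4/5 kN·m
Load 2 — uniform load w=4 kN/m over full span:
  M_2 = wx(L-x)/2 = 4·(8/5)·(4-(8/5))/2 = 192/25 kN·m
Load 3 — applied couple M₀=15 kN·m at a=2 m (b=L-a=2):
  M_3 = M₀x/L  [x≤a] = 15·(8/5)/4 = 6 kN·m
Superposition: M = Σ M_i = 362/25 kN·m ≈ 14.480000 kN·m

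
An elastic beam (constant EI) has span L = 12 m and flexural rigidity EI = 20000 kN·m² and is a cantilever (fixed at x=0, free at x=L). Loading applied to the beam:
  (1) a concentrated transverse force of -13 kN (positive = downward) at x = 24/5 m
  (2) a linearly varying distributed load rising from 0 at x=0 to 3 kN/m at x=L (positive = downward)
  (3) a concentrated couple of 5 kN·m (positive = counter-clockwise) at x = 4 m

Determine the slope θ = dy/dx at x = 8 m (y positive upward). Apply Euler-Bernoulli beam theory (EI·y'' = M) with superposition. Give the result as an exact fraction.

θ(8) = -8417/375000 rad

Load 1 — point force P=-13 kN at a=24/5 m (b=L-a=36/5):
  θ_1 = -Pa²/(2EI)  [x>a] = -(-13)·(24/5)²/(2·20000) = 117/15625 rad
Load 2 — triangular load w₀=3 kN/m (0→w₀ over full span):
  θ_2 = (w₀Lx²/4-w₀L²x/3-w₀x⁴/(24L))/EI = (3·12·8²/4-3·12²·8/3-3·8⁴/(24·12))/20000 = -58/1875 rad
Load 3 — applied couple M₀=5 kN·m at a=4 m (b=L-a=8):
  θ_3 = M₀a/EI  [x>a] = 5·4/20000 = 1/1000 rad
Superposition: θ = Σ θ_i = -8417/375000 rad ≈ -0.022445 rad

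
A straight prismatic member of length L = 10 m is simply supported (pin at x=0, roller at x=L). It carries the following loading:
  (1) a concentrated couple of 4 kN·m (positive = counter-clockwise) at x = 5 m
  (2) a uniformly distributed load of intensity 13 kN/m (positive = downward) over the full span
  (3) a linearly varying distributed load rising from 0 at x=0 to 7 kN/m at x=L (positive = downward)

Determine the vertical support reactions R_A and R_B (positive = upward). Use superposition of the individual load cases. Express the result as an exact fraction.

R_A = 1156/15 kN, R_B = 1319/15 kN

Load 1 — applied couple M₀=4 kN·m at a=5 m (b=L-a=5):
  R_A = M₀/L = 4/10 = 2/5 kN
  R_B = -M₀/L = -4/10 = -2/5 kN
Load 2 — uniform load w=13 kN/m over full span:
  R_A = wL/2 = 13·10/2 = 65 kN
  R_B = wL/2 = 13·10/2 = 65 kN
Load 3 — triangular load w₀=7 kN/m (0→w₀ over full span):
  R_A = w₀L/6 = 7·10/6 = 35/3 kN
  R_B = w₀L/3 = 7·10/3 = 70/3 kN
Superposition: R_A = 1156/15 kN, R_B = 1319/15 kN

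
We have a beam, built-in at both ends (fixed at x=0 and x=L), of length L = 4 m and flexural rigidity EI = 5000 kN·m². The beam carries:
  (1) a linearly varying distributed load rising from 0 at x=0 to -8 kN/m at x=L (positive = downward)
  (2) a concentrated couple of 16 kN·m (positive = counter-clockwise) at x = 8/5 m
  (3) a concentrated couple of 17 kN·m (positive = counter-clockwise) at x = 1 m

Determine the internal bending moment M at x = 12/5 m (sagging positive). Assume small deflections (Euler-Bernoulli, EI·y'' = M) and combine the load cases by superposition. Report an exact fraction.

M(12/5) = -54473/6000 kN·m

Load 1 — triangular load w₀=-8 kN/m (0→w₀ over full span):
  M_1 = 3w₀Lx/20 - w₀L²/30 - w₀x³/(6L) = 3·(-8)·4·(12/5)/20 - (-8)·4²/30 - (-8)·(12/5)³/(6·4) = -992/375 kN·m
Load 2 — applied couple M₀=16 kN·m at a=8/5 m (b=L-a=12/5):
  M_2 = R_Ax - M_A - M₀  [x>a] with R_A=144/25, M_A=48/25 = (144/25)·(12/5) - (48/25) - 16 = -512/125 kN·m
Load 3 — applied couple M₀=17 kN·m at a=1 m (b=L-a=3):
  M_3 = R_Ax - M_A - M₀  [x>a] with R_A=153/32, M_A=-51/16 = (153/32)·(12/5) - (-51/16) - 17 = -187/80 kN·m
Superposition: M = Σ M_i = -54473/6000 kN·m ≈ -9.078833 kN·m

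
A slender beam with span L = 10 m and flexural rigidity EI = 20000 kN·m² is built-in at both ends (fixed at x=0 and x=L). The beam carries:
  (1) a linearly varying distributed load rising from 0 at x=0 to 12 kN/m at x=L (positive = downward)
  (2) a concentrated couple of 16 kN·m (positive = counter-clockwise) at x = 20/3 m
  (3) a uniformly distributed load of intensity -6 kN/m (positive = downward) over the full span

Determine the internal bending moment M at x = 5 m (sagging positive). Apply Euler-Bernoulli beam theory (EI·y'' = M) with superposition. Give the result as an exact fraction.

Load 1 — triangular load w₀=12 kN/m (0→w₀ over full span):
  M_1 = 3w₀Lx/20 - w₀L²/30 - w₀x³/(6L) = 3·12·10·5/20 - 12·10²/30 - 12·5³/(6·10) = 25 kN·m
Load 2 — applied couple M₀=16 kN·m at a=20/3 m (b=L-a=10/3):
  M_2 = R_Ax - M_A  [x≤a] with R_A=32/15, M_A=16/3 = (32/15)·5 - (16/3) = 16/3 kN·m
Load 3 — uniform load w=-6 kN/m over full span:
  M_3 = wLx/2 - wL²/12 - wx²/2 = (-6)·10·5/2 - (-6)·10²/12 - (-6)·5²/2 = -25 kN·m
Superposition: M = Σ M_i = 16/3 kN·m ≈ 5.333333 kN·m

M(5) = 16/3 kN·m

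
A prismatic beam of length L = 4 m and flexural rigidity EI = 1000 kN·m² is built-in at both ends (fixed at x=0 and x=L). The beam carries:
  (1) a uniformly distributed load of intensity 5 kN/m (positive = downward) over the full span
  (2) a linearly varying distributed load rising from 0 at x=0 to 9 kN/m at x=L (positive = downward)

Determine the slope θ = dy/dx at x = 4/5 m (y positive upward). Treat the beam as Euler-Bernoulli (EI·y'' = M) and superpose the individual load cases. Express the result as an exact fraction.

Load 1 — uniform load w=5 kN/m over full span:
  θ_1 = -wx(L-x)(L-2x)/(12EI) = -5·(4/5)·(4-(4/5))·(4-2·(4/5))/(12·1000) = -8/3125 rad
Load 2 — triangular load w₀=9 kN/m (0→w₀ over full span):
  θ_2 = -w₀(2x(L-x)(L-2x)(x+2L)+x²(L-x)²)/(120LEI) = -9·(2·(4/5)·(4-(4/5))·(4-2·(4/5))·((4/5)+2·4)+(4/5)²·(4-(4/5))²)/(120·4·1000) = -168/78125 rad
Superposition: θ = Σ θ_i = -368/78125 rad ≈ -0.004710 rad

θ(4/5) = -368/78125 rad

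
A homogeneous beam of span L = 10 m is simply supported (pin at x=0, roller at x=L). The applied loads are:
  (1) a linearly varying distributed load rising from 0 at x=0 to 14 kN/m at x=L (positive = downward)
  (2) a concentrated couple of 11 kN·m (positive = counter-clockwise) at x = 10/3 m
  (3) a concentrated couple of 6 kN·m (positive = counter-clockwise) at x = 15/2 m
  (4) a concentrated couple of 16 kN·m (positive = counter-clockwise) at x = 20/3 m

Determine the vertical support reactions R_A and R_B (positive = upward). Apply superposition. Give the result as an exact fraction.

Load 1 — triangular load w₀=14 kN/m (0→w₀ over full span):
  R_A = w₀L/6 = 14·10/6 = 70/3 kN
  R_B = w₀L/3 = 14·10/3 = 140/3 kN
Load 2 — applied couple M₀=11 kN·m at a=10/3 m (b=L-a=20/3):
  R_A = M₀/L = 11/10 kN
  R_B = -M₀/L = -11/10 kN
Load 3 — applied couple M₀=6 kN·m at a=15/2 m (b=L-a=5/2):
  R_A = M₀/L = 6/10 = 3/5 kN
  R_B = -M₀/L = -6/10 = -3/5 kN
Load 4 — applied couple M₀=16 kN·m at a=20/3 m (b=L-a=10/3):
  R_A = M₀/L = 16/10 = 8/5 kN
  R_B = -M₀/L = -16/10 = -8/5 kN
Superposition: R_A = 799/30 kN, R_B = 1301/30 kN

R_A = 799/30 kN, R_B = 1301/30 kN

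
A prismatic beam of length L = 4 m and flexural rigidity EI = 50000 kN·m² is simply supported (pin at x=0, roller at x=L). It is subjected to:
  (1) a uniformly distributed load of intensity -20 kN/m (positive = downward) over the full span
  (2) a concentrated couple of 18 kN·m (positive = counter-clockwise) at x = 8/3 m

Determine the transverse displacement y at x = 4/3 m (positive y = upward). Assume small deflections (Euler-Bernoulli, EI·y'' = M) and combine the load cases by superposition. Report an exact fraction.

y(4/3) = 149/151875 m

Load 1 — uniform load w=-20 kN/m over full span:
  y_1 = -wx(L³-2Lx²+x³)/(24EI) = -(-20)·(4/3)·(4³-2·4·(4/3)²+(4/3)³)/(24·50000) = 176/151875 m
Load 2 — applied couple M₀=18 kN·m at a=8/3 m (b=L-a=4/3):
  y_2 = (M₀x³/(6L)+C₁x)/EI  [x≤a] with C₁=M₀(3b²-L²)/(6L)=-8 = (18·(4/3)³/(6·4)+(-8)·(4/3))/50000 = -1/5625 m
Superposition: y = Σ y_i = 149/151875 m ≈ 0.000981 m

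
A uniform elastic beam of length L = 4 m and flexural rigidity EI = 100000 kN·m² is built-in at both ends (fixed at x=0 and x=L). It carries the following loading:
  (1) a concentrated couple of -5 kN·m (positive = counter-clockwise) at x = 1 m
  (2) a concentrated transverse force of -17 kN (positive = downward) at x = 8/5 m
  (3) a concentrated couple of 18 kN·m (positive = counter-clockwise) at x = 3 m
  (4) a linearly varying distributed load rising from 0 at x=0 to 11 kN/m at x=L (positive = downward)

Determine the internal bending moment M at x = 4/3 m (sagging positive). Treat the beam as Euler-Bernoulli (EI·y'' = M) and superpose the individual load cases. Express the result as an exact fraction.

M(4/3) = 42673/162000 kN·m

Load 1 — applied couple M₀=-5 kN·m at a=1 m (b=L-a=3):
  M_1 = R_Ax - M_A - M₀  [x>a] with R_A=-45/32, M_A=15/16 = (-45/32)·(4/3) - (15/16) - (-5) = 35/16 kN·m
Load 2 — point force P=-17 kN at a=8/5 m (b=L-a=12/5):
  M_2 = Pb²(3a+b)x/L³ - Pab²/L²  [x≤a] = (-17)·(12/5)²·(3·(8/5)+(12/5))·(4/3)/4³ - (-17)·(8/5)·(12/5)²/4² = -612/125 kN·m
Load 3 — applied couple M₀=18 kN·m at a=3 m (b=L-a=1):
  M_3 = R_Ax - M_A  [x≤a] with R_A=81/16, M_A=45/8 = (81/16)·(4/3) - (45/8) = 9/8 kN·m
Load 4 — triangular load w₀=11 kN/m (0→w₀ over full span):
  M_4 = 3w₀Lx/20 - w₀L²/30 - w₀x³/(6L) = 3·11·4·(4/3)/20 - 11·4²/30 - 11·(4/3)³/(6·4) = 748/405 kN·m
Superposition: M = Σ M_i = 42673/162000 kN·m ≈ 0.263414 kN·m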